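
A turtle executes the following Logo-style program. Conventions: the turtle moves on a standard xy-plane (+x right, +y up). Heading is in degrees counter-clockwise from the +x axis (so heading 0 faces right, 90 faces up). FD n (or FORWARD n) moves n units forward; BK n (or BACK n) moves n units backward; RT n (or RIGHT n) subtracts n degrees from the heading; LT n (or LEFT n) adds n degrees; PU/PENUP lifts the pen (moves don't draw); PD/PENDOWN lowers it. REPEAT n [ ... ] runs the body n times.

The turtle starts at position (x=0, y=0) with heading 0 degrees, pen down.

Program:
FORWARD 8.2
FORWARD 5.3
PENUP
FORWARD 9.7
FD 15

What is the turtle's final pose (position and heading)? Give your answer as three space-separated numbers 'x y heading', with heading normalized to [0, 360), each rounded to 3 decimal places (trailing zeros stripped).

Answer: 38.2 0 0

Derivation:
Executing turtle program step by step:
Start: pos=(0,0), heading=0, pen down
FD 8.2: (0,0) -> (8.2,0) [heading=0, draw]
FD 5.3: (8.2,0) -> (13.5,0) [heading=0, draw]
PU: pen up
FD 9.7: (13.5,0) -> (23.2,0) [heading=0, move]
FD 15: (23.2,0) -> (38.2,0) [heading=0, move]
Final: pos=(38.2,0), heading=0, 2 segment(s) drawn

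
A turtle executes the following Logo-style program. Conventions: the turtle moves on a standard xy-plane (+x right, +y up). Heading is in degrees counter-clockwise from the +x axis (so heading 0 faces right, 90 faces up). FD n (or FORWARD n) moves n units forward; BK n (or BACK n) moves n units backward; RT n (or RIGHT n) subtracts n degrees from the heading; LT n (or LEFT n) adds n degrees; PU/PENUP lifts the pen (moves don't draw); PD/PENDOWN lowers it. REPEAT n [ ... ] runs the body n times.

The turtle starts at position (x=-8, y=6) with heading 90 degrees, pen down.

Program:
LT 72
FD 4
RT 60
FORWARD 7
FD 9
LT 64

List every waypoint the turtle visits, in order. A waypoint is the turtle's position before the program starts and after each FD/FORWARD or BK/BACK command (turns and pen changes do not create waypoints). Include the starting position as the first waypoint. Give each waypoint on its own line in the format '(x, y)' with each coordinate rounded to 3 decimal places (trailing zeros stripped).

Answer: (-8, 6)
(-11.804, 7.236)
(-13.26, 14.083)
(-15.131, 22.886)

Derivation:
Executing turtle program step by step:
Start: pos=(-8,6), heading=90, pen down
LT 72: heading 90 -> 162
FD 4: (-8,6) -> (-11.804,7.236) [heading=162, draw]
RT 60: heading 162 -> 102
FD 7: (-11.804,7.236) -> (-13.26,14.083) [heading=102, draw]
FD 9: (-13.26,14.083) -> (-15.131,22.886) [heading=102, draw]
LT 64: heading 102 -> 166
Final: pos=(-15.131,22.886), heading=166, 3 segment(s) drawn
Waypoints (4 total):
(-8, 6)
(-11.804, 7.236)
(-13.26, 14.083)
(-15.131, 22.886)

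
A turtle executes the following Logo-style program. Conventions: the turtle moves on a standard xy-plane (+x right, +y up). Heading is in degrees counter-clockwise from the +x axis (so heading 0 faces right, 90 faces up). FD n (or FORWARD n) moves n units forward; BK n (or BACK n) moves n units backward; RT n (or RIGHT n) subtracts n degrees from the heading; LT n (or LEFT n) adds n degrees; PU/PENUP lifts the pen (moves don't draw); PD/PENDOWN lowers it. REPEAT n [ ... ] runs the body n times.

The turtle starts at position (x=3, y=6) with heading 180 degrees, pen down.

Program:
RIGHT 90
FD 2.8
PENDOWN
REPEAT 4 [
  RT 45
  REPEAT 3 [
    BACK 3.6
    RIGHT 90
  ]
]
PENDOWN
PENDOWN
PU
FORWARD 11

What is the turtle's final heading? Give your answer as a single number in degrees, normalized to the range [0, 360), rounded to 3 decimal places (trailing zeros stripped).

Answer: 270

Derivation:
Executing turtle program step by step:
Start: pos=(3,6), heading=180, pen down
RT 90: heading 180 -> 90
FD 2.8: (3,6) -> (3,8.8) [heading=90, draw]
PD: pen down
REPEAT 4 [
  -- iteration 1/4 --
  RT 45: heading 90 -> 45
  REPEAT 3 [
    -- iteration 1/3 --
    BK 3.6: (3,8.8) -> (0.454,6.254) [heading=45, draw]
    RT 90: heading 45 -> 315
    -- iteration 2/3 --
    BK 3.6: (0.454,6.254) -> (-2.091,8.8) [heading=315, draw]
    RT 90: heading 315 -> 225
    -- iteration 3/3 --
    BK 3.6: (-2.091,8.8) -> (0.454,11.346) [heading=225, draw]
    RT 90: heading 225 -> 135
  ]
  -- iteration 2/4 --
  RT 45: heading 135 -> 90
  REPEAT 3 [
    -- iteration 1/3 --
    BK 3.6: (0.454,11.346) -> (0.454,7.746) [heading=90, draw]
    RT 90: heading 90 -> 0
    -- iteration 2/3 --
    BK 3.6: (0.454,7.746) -> (-3.146,7.746) [heading=0, draw]
    RT 90: heading 0 -> 270
    -- iteration 3/3 --
    BK 3.6: (-3.146,7.746) -> (-3.146,11.346) [heading=270, draw]
    RT 90: heading 270 -> 180
  ]
  -- iteration 3/4 --
  RT 45: heading 180 -> 135
  REPEAT 3 [
    -- iteration 1/3 --
    BK 3.6: (-3.146,11.346) -> (-0.6,8.8) [heading=135, draw]
    RT 90: heading 135 -> 45
    -- iteration 2/3 --
    BK 3.6: (-0.6,8.8) -> (-3.146,6.254) [heading=45, draw]
    RT 90: heading 45 -> 315
    -- iteration 3/3 --
    BK 3.6: (-3.146,6.254) -> (-5.691,8.8) [heading=315, draw]
    RT 90: heading 315 -> 225
  ]
  -- iteration 4/4 --
  RT 45: heading 225 -> 180
  REPEAT 3 [
    -- iteration 1/3 --
    BK 3.6: (-5.691,8.8) -> (-2.091,8.8) [heading=180, draw]
    RT 90: heading 180 -> 90
    -- iteration 2/3 --
    BK 3.6: (-2.091,8.8) -> (-2.091,5.2) [heading=90, draw]
    RT 90: heading 90 -> 0
    -- iteration 3/3 --
    BK 3.6: (-2.091,5.2) -> (-5.691,5.2) [heading=0, draw]
    RT 90: heading 0 -> 270
  ]
]
PD: pen down
PD: pen down
PU: pen up
FD 11: (-5.691,5.2) -> (-5.691,-5.8) [heading=270, move]
Final: pos=(-5.691,-5.8), heading=270, 13 segment(s) drawn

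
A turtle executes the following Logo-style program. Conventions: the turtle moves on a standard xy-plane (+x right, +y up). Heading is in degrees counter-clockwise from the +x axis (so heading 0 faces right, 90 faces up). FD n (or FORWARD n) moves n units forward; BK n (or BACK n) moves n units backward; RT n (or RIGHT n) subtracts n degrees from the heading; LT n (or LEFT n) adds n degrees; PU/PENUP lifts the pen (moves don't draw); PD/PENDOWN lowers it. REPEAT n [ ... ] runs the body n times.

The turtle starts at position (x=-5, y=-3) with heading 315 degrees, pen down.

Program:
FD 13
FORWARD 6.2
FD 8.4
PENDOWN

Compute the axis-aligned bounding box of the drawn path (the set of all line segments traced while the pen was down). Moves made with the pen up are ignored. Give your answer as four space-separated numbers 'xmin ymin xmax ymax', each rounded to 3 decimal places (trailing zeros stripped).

Executing turtle program step by step:
Start: pos=(-5,-3), heading=315, pen down
FD 13: (-5,-3) -> (4.192,-12.192) [heading=315, draw]
FD 6.2: (4.192,-12.192) -> (8.576,-16.576) [heading=315, draw]
FD 8.4: (8.576,-16.576) -> (14.516,-22.516) [heading=315, draw]
PD: pen down
Final: pos=(14.516,-22.516), heading=315, 3 segment(s) drawn

Segment endpoints: x in {-5, 4.192, 8.576, 14.516}, y in {-22.516, -16.576, -12.192, -3}
xmin=-5, ymin=-22.516, xmax=14.516, ymax=-3

Answer: -5 -22.516 14.516 -3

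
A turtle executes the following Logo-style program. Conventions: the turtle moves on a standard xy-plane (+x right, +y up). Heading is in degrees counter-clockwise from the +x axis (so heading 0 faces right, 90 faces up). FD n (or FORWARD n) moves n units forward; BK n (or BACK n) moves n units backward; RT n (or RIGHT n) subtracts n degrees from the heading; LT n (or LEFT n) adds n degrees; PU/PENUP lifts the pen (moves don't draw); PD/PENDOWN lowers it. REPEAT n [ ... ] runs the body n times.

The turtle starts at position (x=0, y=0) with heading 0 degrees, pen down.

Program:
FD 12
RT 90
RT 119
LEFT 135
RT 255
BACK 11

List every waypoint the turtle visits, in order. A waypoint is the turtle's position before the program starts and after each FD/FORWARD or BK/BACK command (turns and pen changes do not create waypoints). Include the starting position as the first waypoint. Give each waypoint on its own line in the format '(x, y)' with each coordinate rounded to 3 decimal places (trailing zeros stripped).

Executing turtle program step by step:
Start: pos=(0,0), heading=0, pen down
FD 12: (0,0) -> (12,0) [heading=0, draw]
RT 90: heading 0 -> 270
RT 119: heading 270 -> 151
LT 135: heading 151 -> 286
RT 255: heading 286 -> 31
BK 11: (12,0) -> (2.571,-5.665) [heading=31, draw]
Final: pos=(2.571,-5.665), heading=31, 2 segment(s) drawn
Waypoints (3 total):
(0, 0)
(12, 0)
(2.571, -5.665)

Answer: (0, 0)
(12, 0)
(2.571, -5.665)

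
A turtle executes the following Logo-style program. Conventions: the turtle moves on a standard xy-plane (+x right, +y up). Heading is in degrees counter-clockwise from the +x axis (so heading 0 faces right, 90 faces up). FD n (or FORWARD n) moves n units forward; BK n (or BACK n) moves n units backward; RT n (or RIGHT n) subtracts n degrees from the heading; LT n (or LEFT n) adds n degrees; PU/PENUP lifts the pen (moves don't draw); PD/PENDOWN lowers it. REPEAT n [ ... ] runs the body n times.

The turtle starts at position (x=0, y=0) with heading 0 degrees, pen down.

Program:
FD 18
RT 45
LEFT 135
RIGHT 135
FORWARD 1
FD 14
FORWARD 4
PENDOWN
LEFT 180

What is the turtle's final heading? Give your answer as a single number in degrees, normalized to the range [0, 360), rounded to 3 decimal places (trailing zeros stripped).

Executing turtle program step by step:
Start: pos=(0,0), heading=0, pen down
FD 18: (0,0) -> (18,0) [heading=0, draw]
RT 45: heading 0 -> 315
LT 135: heading 315 -> 90
RT 135: heading 90 -> 315
FD 1: (18,0) -> (18.707,-0.707) [heading=315, draw]
FD 14: (18.707,-0.707) -> (28.607,-10.607) [heading=315, draw]
FD 4: (28.607,-10.607) -> (31.435,-13.435) [heading=315, draw]
PD: pen down
LT 180: heading 315 -> 135
Final: pos=(31.435,-13.435), heading=135, 4 segment(s) drawn

Answer: 135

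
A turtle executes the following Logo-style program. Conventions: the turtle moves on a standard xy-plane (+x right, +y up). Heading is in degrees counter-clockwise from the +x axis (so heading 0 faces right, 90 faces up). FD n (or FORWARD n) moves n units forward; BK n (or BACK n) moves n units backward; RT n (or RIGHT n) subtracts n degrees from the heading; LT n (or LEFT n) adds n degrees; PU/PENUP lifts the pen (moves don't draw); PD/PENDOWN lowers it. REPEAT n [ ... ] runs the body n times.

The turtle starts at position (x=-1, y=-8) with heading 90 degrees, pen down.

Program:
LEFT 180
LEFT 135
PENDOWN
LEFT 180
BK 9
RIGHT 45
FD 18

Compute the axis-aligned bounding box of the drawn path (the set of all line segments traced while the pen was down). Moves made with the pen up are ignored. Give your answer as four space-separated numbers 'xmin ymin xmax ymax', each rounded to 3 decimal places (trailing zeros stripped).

Answer: -12.636 -8 5.364 -1.636

Derivation:
Executing turtle program step by step:
Start: pos=(-1,-8), heading=90, pen down
LT 180: heading 90 -> 270
LT 135: heading 270 -> 45
PD: pen down
LT 180: heading 45 -> 225
BK 9: (-1,-8) -> (5.364,-1.636) [heading=225, draw]
RT 45: heading 225 -> 180
FD 18: (5.364,-1.636) -> (-12.636,-1.636) [heading=180, draw]
Final: pos=(-12.636,-1.636), heading=180, 2 segment(s) drawn

Segment endpoints: x in {-12.636, -1, 5.364}, y in {-8, -1.636, -1.636}
xmin=-12.636, ymin=-8, xmax=5.364, ymax=-1.636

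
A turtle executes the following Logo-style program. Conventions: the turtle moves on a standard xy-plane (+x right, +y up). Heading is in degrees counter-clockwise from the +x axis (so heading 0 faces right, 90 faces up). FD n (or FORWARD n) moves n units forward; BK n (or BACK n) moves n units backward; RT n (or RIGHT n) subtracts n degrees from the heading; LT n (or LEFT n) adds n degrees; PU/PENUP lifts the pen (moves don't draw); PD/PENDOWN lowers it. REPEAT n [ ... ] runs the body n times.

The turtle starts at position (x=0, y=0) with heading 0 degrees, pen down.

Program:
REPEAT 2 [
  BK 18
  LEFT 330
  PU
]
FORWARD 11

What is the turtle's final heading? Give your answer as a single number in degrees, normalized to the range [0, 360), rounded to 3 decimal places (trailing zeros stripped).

Executing turtle program step by step:
Start: pos=(0,0), heading=0, pen down
REPEAT 2 [
  -- iteration 1/2 --
  BK 18: (0,0) -> (-18,0) [heading=0, draw]
  LT 330: heading 0 -> 330
  PU: pen up
  -- iteration 2/2 --
  BK 18: (-18,0) -> (-33.588,9) [heading=330, move]
  LT 330: heading 330 -> 300
  PU: pen up
]
FD 11: (-33.588,9) -> (-28.088,-0.526) [heading=300, move]
Final: pos=(-28.088,-0.526), heading=300, 1 segment(s) drawn

Answer: 300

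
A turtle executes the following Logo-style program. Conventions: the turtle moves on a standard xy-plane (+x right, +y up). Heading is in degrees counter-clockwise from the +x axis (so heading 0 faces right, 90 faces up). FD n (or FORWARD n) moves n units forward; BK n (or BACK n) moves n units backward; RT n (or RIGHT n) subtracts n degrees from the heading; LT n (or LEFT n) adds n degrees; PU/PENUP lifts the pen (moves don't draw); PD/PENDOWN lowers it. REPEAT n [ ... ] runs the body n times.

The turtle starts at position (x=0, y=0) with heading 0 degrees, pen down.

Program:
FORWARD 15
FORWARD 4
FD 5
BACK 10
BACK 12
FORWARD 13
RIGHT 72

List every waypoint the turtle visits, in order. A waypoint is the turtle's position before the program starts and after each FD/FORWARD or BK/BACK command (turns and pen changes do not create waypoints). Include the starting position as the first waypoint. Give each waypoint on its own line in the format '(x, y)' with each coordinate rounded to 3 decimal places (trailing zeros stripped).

Executing turtle program step by step:
Start: pos=(0,0), heading=0, pen down
FD 15: (0,0) -> (15,0) [heading=0, draw]
FD 4: (15,0) -> (19,0) [heading=0, draw]
FD 5: (19,0) -> (24,0) [heading=0, draw]
BK 10: (24,0) -> (14,0) [heading=0, draw]
BK 12: (14,0) -> (2,0) [heading=0, draw]
FD 13: (2,0) -> (15,0) [heading=0, draw]
RT 72: heading 0 -> 288
Final: pos=(15,0), heading=288, 6 segment(s) drawn
Waypoints (7 total):
(0, 0)
(15, 0)
(19, 0)
(24, 0)
(14, 0)
(2, 0)
(15, 0)

Answer: (0, 0)
(15, 0)
(19, 0)
(24, 0)
(14, 0)
(2, 0)
(15, 0)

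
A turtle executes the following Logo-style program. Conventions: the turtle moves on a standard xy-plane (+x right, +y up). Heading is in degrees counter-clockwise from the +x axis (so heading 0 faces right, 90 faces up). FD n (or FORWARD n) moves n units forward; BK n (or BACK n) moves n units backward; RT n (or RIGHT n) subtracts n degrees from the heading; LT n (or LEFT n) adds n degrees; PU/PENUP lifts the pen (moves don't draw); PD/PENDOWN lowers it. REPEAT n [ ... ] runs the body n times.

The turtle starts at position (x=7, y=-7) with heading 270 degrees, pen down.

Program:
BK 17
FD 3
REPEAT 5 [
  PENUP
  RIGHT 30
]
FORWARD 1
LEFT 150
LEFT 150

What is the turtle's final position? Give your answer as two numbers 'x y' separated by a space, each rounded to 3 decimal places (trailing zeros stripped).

Answer: 6.5 7.866

Derivation:
Executing turtle program step by step:
Start: pos=(7,-7), heading=270, pen down
BK 17: (7,-7) -> (7,10) [heading=270, draw]
FD 3: (7,10) -> (7,7) [heading=270, draw]
REPEAT 5 [
  -- iteration 1/5 --
  PU: pen up
  RT 30: heading 270 -> 240
  -- iteration 2/5 --
  PU: pen up
  RT 30: heading 240 -> 210
  -- iteration 3/5 --
  PU: pen up
  RT 30: heading 210 -> 180
  -- iteration 4/5 --
  PU: pen up
  RT 30: heading 180 -> 150
  -- iteration 5/5 --
  PU: pen up
  RT 30: heading 150 -> 120
]
FD 1: (7,7) -> (6.5,7.866) [heading=120, move]
LT 150: heading 120 -> 270
LT 150: heading 270 -> 60
Final: pos=(6.5,7.866), heading=60, 2 segment(s) drawn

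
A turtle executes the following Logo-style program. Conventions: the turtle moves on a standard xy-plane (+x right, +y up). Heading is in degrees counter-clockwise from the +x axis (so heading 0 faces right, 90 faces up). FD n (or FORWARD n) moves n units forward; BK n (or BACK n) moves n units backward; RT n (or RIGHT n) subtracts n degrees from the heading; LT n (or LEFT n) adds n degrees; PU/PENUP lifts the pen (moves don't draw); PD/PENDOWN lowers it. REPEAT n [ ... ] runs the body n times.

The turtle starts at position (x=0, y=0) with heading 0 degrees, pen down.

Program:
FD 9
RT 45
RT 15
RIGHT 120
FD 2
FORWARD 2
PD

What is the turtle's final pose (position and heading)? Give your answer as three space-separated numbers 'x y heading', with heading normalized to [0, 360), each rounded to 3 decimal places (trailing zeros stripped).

Answer: 5 0 180

Derivation:
Executing turtle program step by step:
Start: pos=(0,0), heading=0, pen down
FD 9: (0,0) -> (9,0) [heading=0, draw]
RT 45: heading 0 -> 315
RT 15: heading 315 -> 300
RT 120: heading 300 -> 180
FD 2: (9,0) -> (7,0) [heading=180, draw]
FD 2: (7,0) -> (5,0) [heading=180, draw]
PD: pen down
Final: pos=(5,0), heading=180, 3 segment(s) drawn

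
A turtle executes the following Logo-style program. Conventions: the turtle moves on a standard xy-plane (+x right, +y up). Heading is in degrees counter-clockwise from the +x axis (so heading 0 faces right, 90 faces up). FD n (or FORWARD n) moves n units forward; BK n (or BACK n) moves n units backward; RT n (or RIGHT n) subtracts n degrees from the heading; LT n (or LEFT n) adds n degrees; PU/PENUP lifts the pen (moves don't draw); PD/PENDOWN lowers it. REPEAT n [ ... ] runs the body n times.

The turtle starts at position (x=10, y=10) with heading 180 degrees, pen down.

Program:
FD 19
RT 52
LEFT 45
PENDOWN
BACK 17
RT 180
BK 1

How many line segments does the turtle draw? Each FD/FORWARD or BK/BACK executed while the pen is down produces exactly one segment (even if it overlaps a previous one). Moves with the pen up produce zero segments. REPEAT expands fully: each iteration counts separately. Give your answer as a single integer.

Answer: 3

Derivation:
Executing turtle program step by step:
Start: pos=(10,10), heading=180, pen down
FD 19: (10,10) -> (-9,10) [heading=180, draw]
RT 52: heading 180 -> 128
LT 45: heading 128 -> 173
PD: pen down
BK 17: (-9,10) -> (7.873,7.928) [heading=173, draw]
RT 180: heading 173 -> 353
BK 1: (7.873,7.928) -> (6.881,8.05) [heading=353, draw]
Final: pos=(6.881,8.05), heading=353, 3 segment(s) drawn
Segments drawn: 3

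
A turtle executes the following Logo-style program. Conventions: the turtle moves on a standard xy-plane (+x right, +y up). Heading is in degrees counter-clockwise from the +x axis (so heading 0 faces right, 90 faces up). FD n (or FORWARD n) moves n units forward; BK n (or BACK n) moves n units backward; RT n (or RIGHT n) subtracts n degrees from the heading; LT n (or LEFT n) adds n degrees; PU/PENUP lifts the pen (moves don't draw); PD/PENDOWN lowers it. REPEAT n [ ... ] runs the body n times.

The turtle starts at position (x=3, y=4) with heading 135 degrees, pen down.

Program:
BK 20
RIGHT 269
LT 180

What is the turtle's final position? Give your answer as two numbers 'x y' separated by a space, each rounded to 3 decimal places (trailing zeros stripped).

Answer: 17.142 -10.142

Derivation:
Executing turtle program step by step:
Start: pos=(3,4), heading=135, pen down
BK 20: (3,4) -> (17.142,-10.142) [heading=135, draw]
RT 269: heading 135 -> 226
LT 180: heading 226 -> 46
Final: pos=(17.142,-10.142), heading=46, 1 segment(s) drawn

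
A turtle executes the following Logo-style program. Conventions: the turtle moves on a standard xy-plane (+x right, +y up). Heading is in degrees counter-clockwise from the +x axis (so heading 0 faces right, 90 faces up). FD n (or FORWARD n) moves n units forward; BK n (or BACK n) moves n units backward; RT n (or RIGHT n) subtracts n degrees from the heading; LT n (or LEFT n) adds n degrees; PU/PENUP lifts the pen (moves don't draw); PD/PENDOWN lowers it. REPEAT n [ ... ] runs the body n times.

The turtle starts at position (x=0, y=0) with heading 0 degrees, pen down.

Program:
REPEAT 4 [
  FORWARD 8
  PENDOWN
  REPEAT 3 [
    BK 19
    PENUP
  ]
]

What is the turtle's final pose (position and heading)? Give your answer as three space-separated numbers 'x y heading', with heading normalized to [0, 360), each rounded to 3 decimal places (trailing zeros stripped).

Answer: -196 0 0

Derivation:
Executing turtle program step by step:
Start: pos=(0,0), heading=0, pen down
REPEAT 4 [
  -- iteration 1/4 --
  FD 8: (0,0) -> (8,0) [heading=0, draw]
  PD: pen down
  REPEAT 3 [
    -- iteration 1/3 --
    BK 19: (8,0) -> (-11,0) [heading=0, draw]
    PU: pen up
    -- iteration 2/3 --
    BK 19: (-11,0) -> (-30,0) [heading=0, move]
    PU: pen up
    -- iteration 3/3 --
    BK 19: (-30,0) -> (-49,0) [heading=0, move]
    PU: pen up
  ]
  -- iteration 2/4 --
  FD 8: (-49,0) -> (-41,0) [heading=0, move]
  PD: pen down
  REPEAT 3 [
    -- iteration 1/3 --
    BK 19: (-41,0) -> (-60,0) [heading=0, draw]
    PU: pen up
    -- iteration 2/3 --
    BK 19: (-60,0) -> (-79,0) [heading=0, move]
    PU: pen up
    -- iteration 3/3 --
    BK 19: (-79,0) -> (-98,0) [heading=0, move]
    PU: pen up
  ]
  -- iteration 3/4 --
  FD 8: (-98,0) -> (-90,0) [heading=0, move]
  PD: pen down
  REPEAT 3 [
    -- iteration 1/3 --
    BK 19: (-90,0) -> (-109,0) [heading=0, draw]
    PU: pen up
    -- iteration 2/3 --
    BK 19: (-109,0) -> (-128,0) [heading=0, move]
    PU: pen up
    -- iteration 3/3 --
    BK 19: (-128,0) -> (-147,0) [heading=0, move]
    PU: pen up
  ]
  -- iteration 4/4 --
  FD 8: (-147,0) -> (-139,0) [heading=0, move]
  PD: pen down
  REPEAT 3 [
    -- iteration 1/3 --
    BK 19: (-139,0) -> (-158,0) [heading=0, draw]
    PU: pen up
    -- iteration 2/3 --
    BK 19: (-158,0) -> (-177,0) [heading=0, move]
    PU: pen up
    -- iteration 3/3 --
    BK 19: (-177,0) -> (-196,0) [heading=0, move]
    PU: pen up
  ]
]
Final: pos=(-196,0), heading=0, 5 segment(s) drawn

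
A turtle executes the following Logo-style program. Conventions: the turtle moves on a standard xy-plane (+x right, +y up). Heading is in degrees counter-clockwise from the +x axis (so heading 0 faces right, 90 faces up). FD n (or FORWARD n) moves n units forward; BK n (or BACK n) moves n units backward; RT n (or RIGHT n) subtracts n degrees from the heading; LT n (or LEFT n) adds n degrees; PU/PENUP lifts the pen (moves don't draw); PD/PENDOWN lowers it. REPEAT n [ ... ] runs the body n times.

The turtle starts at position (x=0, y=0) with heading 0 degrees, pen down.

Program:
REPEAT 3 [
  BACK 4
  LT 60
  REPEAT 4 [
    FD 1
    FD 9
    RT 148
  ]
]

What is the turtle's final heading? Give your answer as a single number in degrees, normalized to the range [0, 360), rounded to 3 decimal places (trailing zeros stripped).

Answer: 204

Derivation:
Executing turtle program step by step:
Start: pos=(0,0), heading=0, pen down
REPEAT 3 [
  -- iteration 1/3 --
  BK 4: (0,0) -> (-4,0) [heading=0, draw]
  LT 60: heading 0 -> 60
  REPEAT 4 [
    -- iteration 1/4 --
    FD 1: (-4,0) -> (-3.5,0.866) [heading=60, draw]
    FD 9: (-3.5,0.866) -> (1,8.66) [heading=60, draw]
    RT 148: heading 60 -> 272
    -- iteration 2/4 --
    FD 1: (1,8.66) -> (1.035,7.661) [heading=272, draw]
    FD 9: (1.035,7.661) -> (1.349,-1.334) [heading=272, draw]
    RT 148: heading 272 -> 124
    -- iteration 3/4 --
    FD 1: (1.349,-1.334) -> (0.79,-0.505) [heading=124, draw]
    FD 9: (0.79,-0.505) -> (-4.243,6.957) [heading=124, draw]
    RT 148: heading 124 -> 336
    -- iteration 4/4 --
    FD 1: (-4.243,6.957) -> (-3.329,6.55) [heading=336, draw]
    FD 9: (-3.329,6.55) -> (4.893,2.889) [heading=336, draw]
    RT 148: heading 336 -> 188
  ]
  -- iteration 2/3 --
  BK 4: (4.893,2.889) -> (8.854,3.446) [heading=188, draw]
  LT 60: heading 188 -> 248
  REPEAT 4 [
    -- iteration 1/4 --
    FD 1: (8.854,3.446) -> (8.479,2.519) [heading=248, draw]
    FD 9: (8.479,2.519) -> (5.108,-5.826) [heading=248, draw]
    RT 148: heading 248 -> 100
    -- iteration 2/4 --
    FD 1: (5.108,-5.826) -> (4.934,-4.841) [heading=100, draw]
    FD 9: (4.934,-4.841) -> (3.371,4.022) [heading=100, draw]
    RT 148: heading 100 -> 312
    -- iteration 3/4 --
    FD 1: (3.371,4.022) -> (4.04,3.279) [heading=312, draw]
    FD 9: (4.04,3.279) -> (10.062,-3.409) [heading=312, draw]
    RT 148: heading 312 -> 164
    -- iteration 4/4 --
    FD 1: (10.062,-3.409) -> (9.101,-3.134) [heading=164, draw]
    FD 9: (9.101,-3.134) -> (0.45,-0.653) [heading=164, draw]
    RT 148: heading 164 -> 16
  ]
  -- iteration 3/3 --
  BK 4: (0.45,-0.653) -> (-3.395,-1.755) [heading=16, draw]
  LT 60: heading 16 -> 76
  REPEAT 4 [
    -- iteration 1/4 --
    FD 1: (-3.395,-1.755) -> (-3.153,-0.785) [heading=76, draw]
    FD 9: (-3.153,-0.785) -> (-0.976,7.948) [heading=76, draw]
    RT 148: heading 76 -> 288
    -- iteration 2/4 --
    FD 1: (-0.976,7.948) -> (-0.667,6.997) [heading=288, draw]
    FD 9: (-0.667,6.997) -> (2.114,-1.563) [heading=288, draw]
    RT 148: heading 288 -> 140
    -- iteration 3/4 --
    FD 1: (2.114,-1.563) -> (1.348,-0.92) [heading=140, draw]
    FD 9: (1.348,-0.92) -> (-5.546,4.865) [heading=140, draw]
    RT 148: heading 140 -> 352
    -- iteration 4/4 --
    FD 1: (-5.546,4.865) -> (-4.556,4.726) [heading=352, draw]
    FD 9: (-4.556,4.726) -> (4.356,3.473) [heading=352, draw]
    RT 148: heading 352 -> 204
  ]
]
Final: pos=(4.356,3.473), heading=204, 27 segment(s) drawn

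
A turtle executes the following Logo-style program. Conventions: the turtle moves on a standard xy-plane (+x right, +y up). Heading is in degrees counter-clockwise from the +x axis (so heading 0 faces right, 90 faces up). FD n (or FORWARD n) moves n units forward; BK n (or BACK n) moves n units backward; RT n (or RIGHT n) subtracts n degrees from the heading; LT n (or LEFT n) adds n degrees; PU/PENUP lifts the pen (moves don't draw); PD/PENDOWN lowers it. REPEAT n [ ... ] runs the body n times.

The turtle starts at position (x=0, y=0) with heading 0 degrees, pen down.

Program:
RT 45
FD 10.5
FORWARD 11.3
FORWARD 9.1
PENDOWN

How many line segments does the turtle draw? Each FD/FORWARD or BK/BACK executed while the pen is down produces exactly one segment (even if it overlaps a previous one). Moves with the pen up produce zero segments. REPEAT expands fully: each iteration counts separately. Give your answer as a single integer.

Answer: 3

Derivation:
Executing turtle program step by step:
Start: pos=(0,0), heading=0, pen down
RT 45: heading 0 -> 315
FD 10.5: (0,0) -> (7.425,-7.425) [heading=315, draw]
FD 11.3: (7.425,-7.425) -> (15.415,-15.415) [heading=315, draw]
FD 9.1: (15.415,-15.415) -> (21.85,-21.85) [heading=315, draw]
PD: pen down
Final: pos=(21.85,-21.85), heading=315, 3 segment(s) drawn
Segments drawn: 3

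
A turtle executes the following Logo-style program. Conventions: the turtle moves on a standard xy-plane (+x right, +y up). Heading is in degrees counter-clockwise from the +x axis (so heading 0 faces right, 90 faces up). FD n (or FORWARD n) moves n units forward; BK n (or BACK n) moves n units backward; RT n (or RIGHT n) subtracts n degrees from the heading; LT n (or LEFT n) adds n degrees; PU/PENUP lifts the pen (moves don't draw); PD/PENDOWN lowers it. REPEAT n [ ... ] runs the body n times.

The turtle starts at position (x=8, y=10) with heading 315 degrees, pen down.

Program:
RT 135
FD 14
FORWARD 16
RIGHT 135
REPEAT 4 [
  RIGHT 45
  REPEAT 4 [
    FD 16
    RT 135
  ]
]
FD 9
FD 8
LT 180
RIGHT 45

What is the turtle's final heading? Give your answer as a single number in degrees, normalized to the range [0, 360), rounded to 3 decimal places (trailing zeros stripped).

Answer: 0

Derivation:
Executing turtle program step by step:
Start: pos=(8,10), heading=315, pen down
RT 135: heading 315 -> 180
FD 14: (8,10) -> (-6,10) [heading=180, draw]
FD 16: (-6,10) -> (-22,10) [heading=180, draw]
RT 135: heading 180 -> 45
REPEAT 4 [
  -- iteration 1/4 --
  RT 45: heading 45 -> 0
  REPEAT 4 [
    -- iteration 1/4 --
    FD 16: (-22,10) -> (-6,10) [heading=0, draw]
    RT 135: heading 0 -> 225
    -- iteration 2/4 --
    FD 16: (-6,10) -> (-17.314,-1.314) [heading=225, draw]
    RT 135: heading 225 -> 90
    -- iteration 3/4 --
    FD 16: (-17.314,-1.314) -> (-17.314,14.686) [heading=90, draw]
    RT 135: heading 90 -> 315
    -- iteration 4/4 --
    FD 16: (-17.314,14.686) -> (-6,3.373) [heading=315, draw]
    RT 135: heading 315 -> 180
  ]
  -- iteration 2/4 --
  RT 45: heading 180 -> 135
  REPEAT 4 [
    -- iteration 1/4 --
    FD 16: (-6,3.373) -> (-17.314,14.686) [heading=135, draw]
    RT 135: heading 135 -> 0
    -- iteration 2/4 --
    FD 16: (-17.314,14.686) -> (-1.314,14.686) [heading=0, draw]
    RT 135: heading 0 -> 225
    -- iteration 3/4 --
    FD 16: (-1.314,14.686) -> (-12.627,3.373) [heading=225, draw]
    RT 135: heading 225 -> 90
    -- iteration 4/4 --
    FD 16: (-12.627,3.373) -> (-12.627,19.373) [heading=90, draw]
    RT 135: heading 90 -> 315
  ]
  -- iteration 3/4 --
  RT 45: heading 315 -> 270
  REPEAT 4 [
    -- iteration 1/4 --
    FD 16: (-12.627,19.373) -> (-12.627,3.373) [heading=270, draw]
    RT 135: heading 270 -> 135
    -- iteration 2/4 --
    FD 16: (-12.627,3.373) -> (-23.941,14.686) [heading=135, draw]
    RT 135: heading 135 -> 0
    -- iteration 3/4 --
    FD 16: (-23.941,14.686) -> (-7.941,14.686) [heading=0, draw]
    RT 135: heading 0 -> 225
    -- iteration 4/4 --
    FD 16: (-7.941,14.686) -> (-19.255,3.373) [heading=225, draw]
    RT 135: heading 225 -> 90
  ]
  -- iteration 4/4 --
  RT 45: heading 90 -> 45
  REPEAT 4 [
    -- iteration 1/4 --
    FD 16: (-19.255,3.373) -> (-7.941,14.686) [heading=45, draw]
    RT 135: heading 45 -> 270
    -- iteration 2/4 --
    FD 16: (-7.941,14.686) -> (-7.941,-1.314) [heading=270, draw]
    RT 135: heading 270 -> 135
    -- iteration 3/4 --
    FD 16: (-7.941,-1.314) -> (-19.255,10) [heading=135, draw]
    RT 135: heading 135 -> 0
    -- iteration 4/4 --
    FD 16: (-19.255,10) -> (-3.255,10) [heading=0, draw]
    RT 135: heading 0 -> 225
  ]
]
FD 9: (-3.255,10) -> (-9.619,3.636) [heading=225, draw]
FD 8: (-9.619,3.636) -> (-15.276,-2.021) [heading=225, draw]
LT 180: heading 225 -> 45
RT 45: heading 45 -> 0
Final: pos=(-15.276,-2.021), heading=0, 20 segment(s) drawn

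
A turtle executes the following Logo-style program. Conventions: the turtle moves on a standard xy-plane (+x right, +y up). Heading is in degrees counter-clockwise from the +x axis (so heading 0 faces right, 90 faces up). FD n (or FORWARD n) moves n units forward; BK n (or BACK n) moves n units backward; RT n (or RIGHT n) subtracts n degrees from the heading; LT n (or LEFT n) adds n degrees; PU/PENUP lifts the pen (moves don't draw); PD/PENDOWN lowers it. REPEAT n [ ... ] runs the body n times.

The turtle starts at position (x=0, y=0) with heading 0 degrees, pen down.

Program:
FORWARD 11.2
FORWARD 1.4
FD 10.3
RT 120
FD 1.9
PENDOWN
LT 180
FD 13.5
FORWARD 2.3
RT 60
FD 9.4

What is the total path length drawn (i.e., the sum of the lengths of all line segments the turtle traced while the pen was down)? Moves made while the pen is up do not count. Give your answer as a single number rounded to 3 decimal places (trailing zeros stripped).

Answer: 50

Derivation:
Executing turtle program step by step:
Start: pos=(0,0), heading=0, pen down
FD 11.2: (0,0) -> (11.2,0) [heading=0, draw]
FD 1.4: (11.2,0) -> (12.6,0) [heading=0, draw]
FD 10.3: (12.6,0) -> (22.9,0) [heading=0, draw]
RT 120: heading 0 -> 240
FD 1.9: (22.9,0) -> (21.95,-1.645) [heading=240, draw]
PD: pen down
LT 180: heading 240 -> 60
FD 13.5: (21.95,-1.645) -> (28.7,10.046) [heading=60, draw]
FD 2.3: (28.7,10.046) -> (29.85,12.038) [heading=60, draw]
RT 60: heading 60 -> 0
FD 9.4: (29.85,12.038) -> (39.25,12.038) [heading=0, draw]
Final: pos=(39.25,12.038), heading=0, 7 segment(s) drawn

Segment lengths:
  seg 1: (0,0) -> (11.2,0), length = 11.2
  seg 2: (11.2,0) -> (12.6,0), length = 1.4
  seg 3: (12.6,0) -> (22.9,0), length = 10.3
  seg 4: (22.9,0) -> (21.95,-1.645), length = 1.9
  seg 5: (21.95,-1.645) -> (28.7,10.046), length = 13.5
  seg 6: (28.7,10.046) -> (29.85,12.038), length = 2.3
  seg 7: (29.85,12.038) -> (39.25,12.038), length = 9.4
Total = 50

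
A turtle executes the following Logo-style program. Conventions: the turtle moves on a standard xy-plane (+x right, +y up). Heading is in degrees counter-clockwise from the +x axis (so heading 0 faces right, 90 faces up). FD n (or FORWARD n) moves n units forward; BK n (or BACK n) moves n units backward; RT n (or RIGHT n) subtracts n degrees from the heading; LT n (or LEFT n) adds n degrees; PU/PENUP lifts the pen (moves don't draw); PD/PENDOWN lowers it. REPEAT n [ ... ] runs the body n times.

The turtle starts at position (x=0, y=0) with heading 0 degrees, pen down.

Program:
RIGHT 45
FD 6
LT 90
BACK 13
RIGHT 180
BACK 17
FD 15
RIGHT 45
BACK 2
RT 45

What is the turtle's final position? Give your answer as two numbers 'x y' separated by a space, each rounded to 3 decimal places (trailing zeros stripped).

Executing turtle program step by step:
Start: pos=(0,0), heading=0, pen down
RT 45: heading 0 -> 315
FD 6: (0,0) -> (4.243,-4.243) [heading=315, draw]
LT 90: heading 315 -> 45
BK 13: (4.243,-4.243) -> (-4.95,-13.435) [heading=45, draw]
RT 180: heading 45 -> 225
BK 17: (-4.95,-13.435) -> (7.071,-1.414) [heading=225, draw]
FD 15: (7.071,-1.414) -> (-3.536,-12.021) [heading=225, draw]
RT 45: heading 225 -> 180
BK 2: (-3.536,-12.021) -> (-1.536,-12.021) [heading=180, draw]
RT 45: heading 180 -> 135
Final: pos=(-1.536,-12.021), heading=135, 5 segment(s) drawn

Answer: -1.536 -12.021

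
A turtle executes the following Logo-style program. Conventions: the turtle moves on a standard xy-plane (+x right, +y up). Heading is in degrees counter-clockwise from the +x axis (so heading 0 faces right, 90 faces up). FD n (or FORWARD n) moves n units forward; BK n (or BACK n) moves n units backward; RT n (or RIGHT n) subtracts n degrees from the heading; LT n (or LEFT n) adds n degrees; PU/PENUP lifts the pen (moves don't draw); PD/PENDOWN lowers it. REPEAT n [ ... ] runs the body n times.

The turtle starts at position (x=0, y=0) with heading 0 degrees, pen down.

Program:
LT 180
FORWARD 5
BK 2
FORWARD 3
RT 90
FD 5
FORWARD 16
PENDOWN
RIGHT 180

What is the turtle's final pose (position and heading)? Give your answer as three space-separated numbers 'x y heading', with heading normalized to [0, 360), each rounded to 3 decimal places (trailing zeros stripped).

Answer: -6 21 270

Derivation:
Executing turtle program step by step:
Start: pos=(0,0), heading=0, pen down
LT 180: heading 0 -> 180
FD 5: (0,0) -> (-5,0) [heading=180, draw]
BK 2: (-5,0) -> (-3,0) [heading=180, draw]
FD 3: (-3,0) -> (-6,0) [heading=180, draw]
RT 90: heading 180 -> 90
FD 5: (-6,0) -> (-6,5) [heading=90, draw]
FD 16: (-6,5) -> (-6,21) [heading=90, draw]
PD: pen down
RT 180: heading 90 -> 270
Final: pos=(-6,21), heading=270, 5 segment(s) drawn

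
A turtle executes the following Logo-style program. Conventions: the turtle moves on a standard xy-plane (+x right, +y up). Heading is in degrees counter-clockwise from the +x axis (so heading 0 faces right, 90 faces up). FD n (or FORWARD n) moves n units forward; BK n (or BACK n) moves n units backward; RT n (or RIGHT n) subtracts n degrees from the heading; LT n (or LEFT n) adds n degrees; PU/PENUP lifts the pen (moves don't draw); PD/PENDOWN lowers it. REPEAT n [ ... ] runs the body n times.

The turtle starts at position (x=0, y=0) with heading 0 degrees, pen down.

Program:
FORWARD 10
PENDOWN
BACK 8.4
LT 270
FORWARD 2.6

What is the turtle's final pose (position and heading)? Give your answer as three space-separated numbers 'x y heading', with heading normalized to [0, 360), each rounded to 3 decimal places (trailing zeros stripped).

Answer: 1.6 -2.6 270

Derivation:
Executing turtle program step by step:
Start: pos=(0,0), heading=0, pen down
FD 10: (0,0) -> (10,0) [heading=0, draw]
PD: pen down
BK 8.4: (10,0) -> (1.6,0) [heading=0, draw]
LT 270: heading 0 -> 270
FD 2.6: (1.6,0) -> (1.6,-2.6) [heading=270, draw]
Final: pos=(1.6,-2.6), heading=270, 3 segment(s) drawn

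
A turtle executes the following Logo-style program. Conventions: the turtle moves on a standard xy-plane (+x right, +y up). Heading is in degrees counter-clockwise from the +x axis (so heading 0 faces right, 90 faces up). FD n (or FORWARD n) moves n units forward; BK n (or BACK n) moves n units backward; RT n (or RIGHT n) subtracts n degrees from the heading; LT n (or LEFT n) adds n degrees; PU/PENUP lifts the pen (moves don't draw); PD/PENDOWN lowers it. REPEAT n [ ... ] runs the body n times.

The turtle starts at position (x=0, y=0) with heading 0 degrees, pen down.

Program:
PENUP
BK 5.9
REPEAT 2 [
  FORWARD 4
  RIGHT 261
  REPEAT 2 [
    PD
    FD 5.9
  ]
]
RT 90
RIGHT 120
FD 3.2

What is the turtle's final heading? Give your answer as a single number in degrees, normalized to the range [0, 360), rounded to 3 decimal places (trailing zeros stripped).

Executing turtle program step by step:
Start: pos=(0,0), heading=0, pen down
PU: pen up
BK 5.9: (0,0) -> (-5.9,0) [heading=0, move]
REPEAT 2 [
  -- iteration 1/2 --
  FD 4: (-5.9,0) -> (-1.9,0) [heading=0, move]
  RT 261: heading 0 -> 99
  REPEAT 2 [
    -- iteration 1/2 --
    PD: pen down
    FD 5.9: (-1.9,0) -> (-2.823,5.827) [heading=99, draw]
    -- iteration 2/2 --
    PD: pen down
    FD 5.9: (-2.823,5.827) -> (-3.746,11.655) [heading=99, draw]
  ]
  -- iteration 2/2 --
  FD 4: (-3.746,11.655) -> (-4.372,15.605) [heading=99, draw]
  RT 261: heading 99 -> 198
  REPEAT 2 [
    -- iteration 1/2 --
    PD: pen down
    FD 5.9: (-4.372,15.605) -> (-9.983,13.782) [heading=198, draw]
    -- iteration 2/2 --
    PD: pen down
    FD 5.9: (-9.983,13.782) -> (-15.594,11.959) [heading=198, draw]
  ]
]
RT 90: heading 198 -> 108
RT 120: heading 108 -> 348
FD 3.2: (-15.594,11.959) -> (-12.464,11.294) [heading=348, draw]
Final: pos=(-12.464,11.294), heading=348, 6 segment(s) drawn

Answer: 348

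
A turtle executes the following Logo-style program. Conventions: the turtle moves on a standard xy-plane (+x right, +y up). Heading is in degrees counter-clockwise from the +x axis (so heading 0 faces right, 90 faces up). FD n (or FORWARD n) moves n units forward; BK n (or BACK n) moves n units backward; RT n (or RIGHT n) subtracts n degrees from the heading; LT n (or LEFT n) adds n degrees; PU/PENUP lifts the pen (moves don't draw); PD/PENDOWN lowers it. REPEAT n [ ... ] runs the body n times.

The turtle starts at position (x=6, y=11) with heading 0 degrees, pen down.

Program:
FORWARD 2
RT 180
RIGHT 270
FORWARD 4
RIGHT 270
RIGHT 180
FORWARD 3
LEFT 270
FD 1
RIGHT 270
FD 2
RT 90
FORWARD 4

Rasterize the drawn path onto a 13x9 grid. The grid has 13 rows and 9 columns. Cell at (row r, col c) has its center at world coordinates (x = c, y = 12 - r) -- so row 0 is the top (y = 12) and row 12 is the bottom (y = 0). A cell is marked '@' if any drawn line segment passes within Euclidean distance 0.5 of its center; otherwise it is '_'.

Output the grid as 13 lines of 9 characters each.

Segment 0: (6,11) -> (8,11)
Segment 1: (8,11) -> (8,7)
Segment 2: (8,7) -> (5,7)
Segment 3: (5,7) -> (5,8)
Segment 4: (5,8) -> (3,8)
Segment 5: (3,8) -> (3,12)

Answer: ___@_____
___@__@@@
___@____@
___@____@
___@@@__@
_____@@@@
_________
_________
_________
_________
_________
_________
_________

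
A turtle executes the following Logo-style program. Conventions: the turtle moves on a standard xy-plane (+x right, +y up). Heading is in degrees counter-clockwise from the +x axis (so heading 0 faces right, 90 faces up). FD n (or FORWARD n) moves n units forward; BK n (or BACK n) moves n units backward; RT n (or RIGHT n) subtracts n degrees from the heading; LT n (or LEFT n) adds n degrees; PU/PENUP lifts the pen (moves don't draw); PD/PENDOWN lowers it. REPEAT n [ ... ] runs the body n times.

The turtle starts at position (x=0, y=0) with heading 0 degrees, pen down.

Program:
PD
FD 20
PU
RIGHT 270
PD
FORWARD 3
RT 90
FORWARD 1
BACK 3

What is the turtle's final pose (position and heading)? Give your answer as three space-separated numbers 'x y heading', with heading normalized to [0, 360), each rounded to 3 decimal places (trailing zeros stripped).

Answer: 18 3 0

Derivation:
Executing turtle program step by step:
Start: pos=(0,0), heading=0, pen down
PD: pen down
FD 20: (0,0) -> (20,0) [heading=0, draw]
PU: pen up
RT 270: heading 0 -> 90
PD: pen down
FD 3: (20,0) -> (20,3) [heading=90, draw]
RT 90: heading 90 -> 0
FD 1: (20,3) -> (21,3) [heading=0, draw]
BK 3: (21,3) -> (18,3) [heading=0, draw]
Final: pos=(18,3), heading=0, 4 segment(s) drawn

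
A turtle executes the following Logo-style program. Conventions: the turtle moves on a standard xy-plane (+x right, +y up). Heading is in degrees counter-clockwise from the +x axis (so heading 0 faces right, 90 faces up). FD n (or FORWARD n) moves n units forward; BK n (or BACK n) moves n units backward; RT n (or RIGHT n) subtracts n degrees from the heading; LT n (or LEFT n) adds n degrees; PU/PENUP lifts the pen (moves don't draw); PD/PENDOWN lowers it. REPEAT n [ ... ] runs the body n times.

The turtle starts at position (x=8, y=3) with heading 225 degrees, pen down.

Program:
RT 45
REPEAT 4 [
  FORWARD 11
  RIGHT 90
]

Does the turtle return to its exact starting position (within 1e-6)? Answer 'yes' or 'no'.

Answer: yes

Derivation:
Executing turtle program step by step:
Start: pos=(8,3), heading=225, pen down
RT 45: heading 225 -> 180
REPEAT 4 [
  -- iteration 1/4 --
  FD 11: (8,3) -> (-3,3) [heading=180, draw]
  RT 90: heading 180 -> 90
  -- iteration 2/4 --
  FD 11: (-3,3) -> (-3,14) [heading=90, draw]
  RT 90: heading 90 -> 0
  -- iteration 3/4 --
  FD 11: (-3,14) -> (8,14) [heading=0, draw]
  RT 90: heading 0 -> 270
  -- iteration 4/4 --
  FD 11: (8,14) -> (8,3) [heading=270, draw]
  RT 90: heading 270 -> 180
]
Final: pos=(8,3), heading=180, 4 segment(s) drawn

Start position: (8, 3)
Final position: (8, 3)
Distance = 0; < 1e-6 -> CLOSED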